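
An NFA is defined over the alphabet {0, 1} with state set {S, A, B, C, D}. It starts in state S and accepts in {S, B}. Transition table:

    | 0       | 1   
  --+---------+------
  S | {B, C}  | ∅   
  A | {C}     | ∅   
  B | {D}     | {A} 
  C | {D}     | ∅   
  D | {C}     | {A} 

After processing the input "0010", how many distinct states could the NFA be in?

1

Start in {S}.
Read '0': S→{B, C}; now {B, C}.
Read '0': B→{D}, C→{D}; now {D}.
Read '1': D→{A}; now {A}.
Read '0': A→{C}; now {C}.
That set has 1 state.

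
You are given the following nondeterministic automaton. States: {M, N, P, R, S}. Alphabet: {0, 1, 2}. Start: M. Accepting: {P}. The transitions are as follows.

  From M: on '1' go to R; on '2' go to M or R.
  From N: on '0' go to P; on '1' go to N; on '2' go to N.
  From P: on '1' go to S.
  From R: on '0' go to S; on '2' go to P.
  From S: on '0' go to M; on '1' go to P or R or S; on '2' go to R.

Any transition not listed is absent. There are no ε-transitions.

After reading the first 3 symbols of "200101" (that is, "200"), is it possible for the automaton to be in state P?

No

Start in {M}.
Read '2': M→{M, R}; now {M, R}.
Read '0': M→∅, R→{S}; now {S}.
Read '0': S→{M}; now {M}.
State P is not in {M}.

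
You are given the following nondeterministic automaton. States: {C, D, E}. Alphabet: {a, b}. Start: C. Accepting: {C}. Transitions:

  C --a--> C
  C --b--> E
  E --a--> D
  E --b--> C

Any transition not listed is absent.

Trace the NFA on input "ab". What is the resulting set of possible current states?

{E}

Start in {C}.
Read 'a': C→{C}; now {C}.
Read 'b': C→{E}; now {E}.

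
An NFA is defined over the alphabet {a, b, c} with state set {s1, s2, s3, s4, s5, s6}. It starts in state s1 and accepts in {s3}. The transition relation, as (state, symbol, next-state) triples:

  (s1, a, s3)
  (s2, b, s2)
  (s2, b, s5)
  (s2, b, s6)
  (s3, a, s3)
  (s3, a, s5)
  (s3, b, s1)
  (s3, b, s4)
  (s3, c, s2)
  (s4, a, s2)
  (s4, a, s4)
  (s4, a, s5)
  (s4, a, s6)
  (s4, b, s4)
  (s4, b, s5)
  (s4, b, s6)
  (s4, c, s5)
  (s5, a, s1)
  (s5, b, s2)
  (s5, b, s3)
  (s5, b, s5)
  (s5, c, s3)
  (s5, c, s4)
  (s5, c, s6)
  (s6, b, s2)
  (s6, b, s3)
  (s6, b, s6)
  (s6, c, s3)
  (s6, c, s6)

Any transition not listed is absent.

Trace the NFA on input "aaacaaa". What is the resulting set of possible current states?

{s1, s2, s3, s4, s5, s6}

Start in {s1}.
Read 'a': {s1} → {s3}.
Read 'a': {s3} → {s3, s5}.
Read 'a': {s3, s5} → {s1, s3, s5}.
Read 'c': {s1, s3, s5} → {s2, s3, s4, s6}.
Read 'a': {s2, s3, s4, s6} → {s2, s3, s4, s5, s6}.
Read 'a': {s2, s3, s4, s5, s6} → {s1, s2, s3, s4, s5, s6}.
Read 'a': {s1, s2, s3, s4, s5, s6} → {s1, s2, s3, s4, s5, s6}.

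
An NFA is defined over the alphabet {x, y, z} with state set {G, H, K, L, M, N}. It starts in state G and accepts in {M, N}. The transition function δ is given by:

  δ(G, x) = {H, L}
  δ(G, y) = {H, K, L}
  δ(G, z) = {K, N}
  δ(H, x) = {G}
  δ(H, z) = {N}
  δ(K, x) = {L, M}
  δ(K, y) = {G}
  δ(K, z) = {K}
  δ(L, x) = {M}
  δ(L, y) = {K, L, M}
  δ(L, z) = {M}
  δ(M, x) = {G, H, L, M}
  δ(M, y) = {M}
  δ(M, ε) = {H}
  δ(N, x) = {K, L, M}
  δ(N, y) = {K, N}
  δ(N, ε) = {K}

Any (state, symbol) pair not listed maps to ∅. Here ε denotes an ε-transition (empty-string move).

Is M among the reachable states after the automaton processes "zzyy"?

Start in {G}.
Read 'z': {G} → {K, N}.
Read 'z': {K, N} → {K}.
Read 'y': {K} → {G}.
Read 'y': {G} → {H, K, L}.
State M is not in {H, K, L}.

No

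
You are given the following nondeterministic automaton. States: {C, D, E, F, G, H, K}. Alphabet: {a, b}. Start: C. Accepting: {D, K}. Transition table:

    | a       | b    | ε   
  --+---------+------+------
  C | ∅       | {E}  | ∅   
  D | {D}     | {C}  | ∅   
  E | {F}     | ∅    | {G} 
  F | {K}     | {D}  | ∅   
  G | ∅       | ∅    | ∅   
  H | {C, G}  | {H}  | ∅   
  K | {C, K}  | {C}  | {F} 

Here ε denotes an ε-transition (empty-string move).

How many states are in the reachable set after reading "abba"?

0

Start in {C}.
Read 'a': C→∅; now ∅.
The set is empty and remains empty for the remaining 3 symbols.
That set has 0 states.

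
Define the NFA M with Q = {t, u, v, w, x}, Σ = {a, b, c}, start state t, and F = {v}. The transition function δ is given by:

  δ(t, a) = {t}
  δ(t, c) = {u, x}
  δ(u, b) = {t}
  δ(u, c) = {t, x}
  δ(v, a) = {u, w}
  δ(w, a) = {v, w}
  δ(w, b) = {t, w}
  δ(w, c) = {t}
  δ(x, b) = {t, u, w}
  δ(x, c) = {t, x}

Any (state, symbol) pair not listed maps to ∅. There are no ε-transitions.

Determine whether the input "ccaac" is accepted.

Start in {t}.
Read 'c': t→{u, x}; now {u, x}.
Read 'c': u→{t, x}, x→{t, x}; now {t, x}.
Read 'a': t→{t}, x→∅; now {t}.
Read 'a': t→{t}; now {t}.
Read 'c': t→{u, x}; now {u, x}.
The final set {u, x} contains no accepting state.

No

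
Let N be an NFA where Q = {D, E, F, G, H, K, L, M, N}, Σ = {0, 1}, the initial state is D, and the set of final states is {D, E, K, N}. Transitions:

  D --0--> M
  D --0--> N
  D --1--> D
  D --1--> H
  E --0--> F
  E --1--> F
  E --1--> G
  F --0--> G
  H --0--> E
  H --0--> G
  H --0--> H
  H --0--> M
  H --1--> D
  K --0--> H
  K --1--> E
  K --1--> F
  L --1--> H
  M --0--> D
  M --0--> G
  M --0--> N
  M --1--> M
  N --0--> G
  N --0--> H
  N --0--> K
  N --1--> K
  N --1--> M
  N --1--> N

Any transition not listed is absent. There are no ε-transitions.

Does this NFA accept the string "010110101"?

Yes

Start in {D}.
Read '0': D→{M, N}; now {M, N}.
Read '1': M→{M}, N→{K, M, N}; now {K, M, N}.
Read '0': K→{H}, M→{D, G, N}, N→{G, H, K}; now {D, G, H, K, N}.
Read '1': D→{D, H}, G→∅, H→{D}, K→{E, F}, N→{K, M, N}; now {D, E, F, H, K, M, N}.
Read '1': D→{D, H}, E→{F, G}, F→∅, H→{D}, K→{E, F}, M→{M}, N→{K, M, N}; now {D, E, F, G, H, K, M, N}.
Read '0': D→{M, N}, E→{F}, F→{G}, G→∅, H→{E, G, H, M}, K→{H}, M→{D, G, N}, N→{G, H, K}; now {D, E, F, G, H, K, M, N}.
Read '1': D→{D, H}, E→{F, G}, F→∅, G→∅, H→{D}, K→{E, F}, M→{M}, N→{K, M, N}; now {D, E, F, G, H, K, M, N}.
Read '0': D→{M, N}, E→{F}, F→{G}, G→∅, H→{E, G, H, M}, K→{H}, M→{D, G, N}, N→{G, H, K}; now {D, E, F, G, H, K, M, N}.
Read '1': D→{D, H}, E→{F, G}, F→∅, G→∅, H→{D}, K→{E, F}, M→{M}, N→{K, M, N}; now {D, E, F, G, H, K, M, N}.
The final set {D, E, F, G, H, K, M, N} contains the accepting states D, E, K, N.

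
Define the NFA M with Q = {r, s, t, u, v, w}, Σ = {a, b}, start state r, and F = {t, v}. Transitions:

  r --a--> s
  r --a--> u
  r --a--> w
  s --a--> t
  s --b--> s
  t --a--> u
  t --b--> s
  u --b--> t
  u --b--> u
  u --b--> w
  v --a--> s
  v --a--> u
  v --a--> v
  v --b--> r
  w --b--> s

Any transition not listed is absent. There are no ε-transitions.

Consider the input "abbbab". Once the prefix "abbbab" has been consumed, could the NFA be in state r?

No

Start in {r}.
Read 'a': {r} → {s, u, w}.
Read 'b': {s, u, w} → {s, t, u, w}.
Read 'b': {s, t, u, w} → {s, t, u, w}.
Read 'b': {s, t, u, w} → {s, t, u, w}.
Read 'a': {s, t, u, w} → {t, u}.
Read 'b': {t, u} → {s, t, u, w}.
State r is not in {s, t, u, w}.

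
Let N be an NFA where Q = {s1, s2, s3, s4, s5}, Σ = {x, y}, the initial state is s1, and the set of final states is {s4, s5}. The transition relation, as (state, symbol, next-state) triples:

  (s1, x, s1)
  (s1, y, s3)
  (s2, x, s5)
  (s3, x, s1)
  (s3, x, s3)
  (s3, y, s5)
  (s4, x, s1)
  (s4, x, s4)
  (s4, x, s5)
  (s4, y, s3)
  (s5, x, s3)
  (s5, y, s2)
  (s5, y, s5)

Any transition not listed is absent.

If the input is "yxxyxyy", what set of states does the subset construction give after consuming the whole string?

{s2, s5}

Start in {s1}.
Read 'y': {s1} → {s3}.
Read 'x': {s3} → {s1, s3}.
Read 'x': {s1, s3} → {s1, s3}.
Read 'y': {s1, s3} → {s3, s5}.
Read 'x': {s3, s5} → {s1, s3}.
Read 'y': {s1, s3} → {s3, s5}.
Read 'y': {s3, s5} → {s2, s5}.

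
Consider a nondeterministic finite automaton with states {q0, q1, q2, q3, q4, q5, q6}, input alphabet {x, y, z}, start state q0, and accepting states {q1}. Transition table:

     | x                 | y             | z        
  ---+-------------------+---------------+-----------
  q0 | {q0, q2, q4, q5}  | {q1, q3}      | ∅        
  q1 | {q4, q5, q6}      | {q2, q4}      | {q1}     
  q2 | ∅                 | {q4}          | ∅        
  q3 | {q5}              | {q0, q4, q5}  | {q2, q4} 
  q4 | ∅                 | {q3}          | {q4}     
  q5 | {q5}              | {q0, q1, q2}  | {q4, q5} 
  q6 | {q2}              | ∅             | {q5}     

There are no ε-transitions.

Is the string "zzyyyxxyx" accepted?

No

Start in {q0}.
Read 'z': {q0} → ∅.
The set is empty and remains empty for the remaining 8 symbols.
The final set ∅ contains no accepting state.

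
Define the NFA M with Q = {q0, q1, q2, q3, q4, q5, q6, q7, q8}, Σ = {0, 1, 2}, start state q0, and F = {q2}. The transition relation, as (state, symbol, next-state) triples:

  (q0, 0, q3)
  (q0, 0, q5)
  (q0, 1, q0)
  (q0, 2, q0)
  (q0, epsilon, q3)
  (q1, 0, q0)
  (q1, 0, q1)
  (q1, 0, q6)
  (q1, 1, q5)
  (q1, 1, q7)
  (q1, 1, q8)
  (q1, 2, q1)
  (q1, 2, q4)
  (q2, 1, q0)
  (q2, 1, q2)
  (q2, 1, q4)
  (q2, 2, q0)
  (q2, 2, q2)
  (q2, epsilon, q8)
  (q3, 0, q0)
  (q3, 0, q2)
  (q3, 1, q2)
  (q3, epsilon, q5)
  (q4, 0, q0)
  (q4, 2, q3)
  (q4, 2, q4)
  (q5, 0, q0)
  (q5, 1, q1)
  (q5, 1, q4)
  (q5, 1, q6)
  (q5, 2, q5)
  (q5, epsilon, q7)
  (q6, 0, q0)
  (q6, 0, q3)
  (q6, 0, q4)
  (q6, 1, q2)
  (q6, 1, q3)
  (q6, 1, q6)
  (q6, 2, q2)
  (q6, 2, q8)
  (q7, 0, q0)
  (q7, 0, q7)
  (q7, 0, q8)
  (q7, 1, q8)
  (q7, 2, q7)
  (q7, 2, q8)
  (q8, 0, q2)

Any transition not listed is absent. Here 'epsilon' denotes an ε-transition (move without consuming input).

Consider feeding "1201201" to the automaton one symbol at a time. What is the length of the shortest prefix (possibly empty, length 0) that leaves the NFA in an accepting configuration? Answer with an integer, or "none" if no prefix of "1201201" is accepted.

1

Start: ε-closure({q0}) = {q0, q3, q5, q7}.
Read '1': {q0, q3, q5, q7} → {q0, q1, q2, q3, q4, q5, q6, q7, q8}.
None of the earlier sets intersect F, but {q0, q1, q2, q3, q4, q5, q6, q7, q8} does.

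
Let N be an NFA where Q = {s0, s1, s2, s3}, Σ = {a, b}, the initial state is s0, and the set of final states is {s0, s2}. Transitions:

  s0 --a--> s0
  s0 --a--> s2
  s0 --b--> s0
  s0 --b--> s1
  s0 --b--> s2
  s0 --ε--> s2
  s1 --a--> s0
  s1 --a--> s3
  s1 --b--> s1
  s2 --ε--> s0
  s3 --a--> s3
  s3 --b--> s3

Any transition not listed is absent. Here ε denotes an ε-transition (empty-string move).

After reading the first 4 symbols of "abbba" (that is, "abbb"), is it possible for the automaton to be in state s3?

No

Start: ε-closure({s0}) = {s0, s2}.
Read 'a': s0→{s0, s2}, s2→∅; now {s0, s2}.
Read 'b': s0→{s0, s1, s2}, s2→∅; now {s0, s1, s2}.
Read 'b': s0→{s0, s1, s2}, s1→{s1}, s2→∅; now {s0, s1, s2}.
Read 'b': s0→{s0, s1, s2}, s1→{s1}, s2→∅; now {s0, s1, s2}.
State s3 is not in {s0, s1, s2}.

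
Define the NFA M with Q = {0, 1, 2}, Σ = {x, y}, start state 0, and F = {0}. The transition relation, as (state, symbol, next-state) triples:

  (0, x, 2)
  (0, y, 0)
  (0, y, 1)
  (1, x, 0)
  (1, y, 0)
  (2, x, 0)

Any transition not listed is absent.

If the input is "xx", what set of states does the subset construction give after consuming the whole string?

{0}

Start in {0}.
Read 'x': 0→{2}; now {2}.
Read 'x': 2→{0}; now {0}.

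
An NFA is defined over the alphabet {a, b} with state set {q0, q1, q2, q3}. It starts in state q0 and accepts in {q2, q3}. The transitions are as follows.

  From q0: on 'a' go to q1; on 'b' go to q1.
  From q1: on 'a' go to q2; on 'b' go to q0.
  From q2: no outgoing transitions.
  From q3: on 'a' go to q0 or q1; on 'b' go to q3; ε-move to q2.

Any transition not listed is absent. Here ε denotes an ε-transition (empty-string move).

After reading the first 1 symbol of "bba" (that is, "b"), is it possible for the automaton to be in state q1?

Start in {q0}.
Read 'b': {q0} → {q1}.
State q1 is in {q1}.

Yes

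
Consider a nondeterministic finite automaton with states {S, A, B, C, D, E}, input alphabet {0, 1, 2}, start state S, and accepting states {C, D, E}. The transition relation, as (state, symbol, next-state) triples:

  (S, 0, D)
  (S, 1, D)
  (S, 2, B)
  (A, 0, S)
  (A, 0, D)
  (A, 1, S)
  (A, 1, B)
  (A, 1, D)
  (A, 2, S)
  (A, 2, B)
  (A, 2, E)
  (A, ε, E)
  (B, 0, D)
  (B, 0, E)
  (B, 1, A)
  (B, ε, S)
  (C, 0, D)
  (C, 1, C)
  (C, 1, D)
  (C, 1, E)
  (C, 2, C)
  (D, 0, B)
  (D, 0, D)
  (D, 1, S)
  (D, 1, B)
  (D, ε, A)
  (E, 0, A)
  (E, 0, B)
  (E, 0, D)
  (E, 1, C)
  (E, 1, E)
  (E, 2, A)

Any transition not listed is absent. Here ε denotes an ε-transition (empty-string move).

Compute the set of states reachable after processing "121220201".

Start in {S}.
Read '1': {S} → {A, D, E}.
Read '2': {A, D, E} → {S, A, B, E}.
Read '1': {S, A, B, E} → {S, A, B, C, D, E}.
Read '2': {S, A, B, C, D, E} → {S, A, B, C, E}.
Read '2': {S, A, B, C, E} → {S, A, B, C, E}.
Read '0': {S, A, B, C, E} → {S, A, B, D, E}.
Read '2': {S, A, B, D, E} → {S, A, B, E}.
Read '0': {S, A, B, E} → {S, A, B, D, E}.
Read '1': {S, A, B, D, E} → {S, A, B, C, D, E}.

{S, A, B, C, D, E}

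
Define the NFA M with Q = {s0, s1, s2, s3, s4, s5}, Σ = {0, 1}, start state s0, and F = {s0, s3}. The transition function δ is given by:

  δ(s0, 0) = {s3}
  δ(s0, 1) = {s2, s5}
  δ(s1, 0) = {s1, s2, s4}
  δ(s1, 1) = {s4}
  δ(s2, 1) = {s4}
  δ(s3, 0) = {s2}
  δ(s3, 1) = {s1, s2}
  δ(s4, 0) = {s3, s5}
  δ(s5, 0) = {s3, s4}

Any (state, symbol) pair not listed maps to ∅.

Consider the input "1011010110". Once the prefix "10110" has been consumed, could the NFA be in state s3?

Start in {s0}.
Read '1': s0→{s2, s5}; now {s2, s5}.
Read '0': s2→∅, s5→{s3, s4}; now {s3, s4}.
Read '1': s3→{s1, s2}, s4→∅; now {s1, s2}.
Read '1': s1→{s4}, s2→{s4}; now {s4}.
Read '0': s4→{s3, s5}; now {s3, s5}.
State s3 is in {s3, s5}.

Yes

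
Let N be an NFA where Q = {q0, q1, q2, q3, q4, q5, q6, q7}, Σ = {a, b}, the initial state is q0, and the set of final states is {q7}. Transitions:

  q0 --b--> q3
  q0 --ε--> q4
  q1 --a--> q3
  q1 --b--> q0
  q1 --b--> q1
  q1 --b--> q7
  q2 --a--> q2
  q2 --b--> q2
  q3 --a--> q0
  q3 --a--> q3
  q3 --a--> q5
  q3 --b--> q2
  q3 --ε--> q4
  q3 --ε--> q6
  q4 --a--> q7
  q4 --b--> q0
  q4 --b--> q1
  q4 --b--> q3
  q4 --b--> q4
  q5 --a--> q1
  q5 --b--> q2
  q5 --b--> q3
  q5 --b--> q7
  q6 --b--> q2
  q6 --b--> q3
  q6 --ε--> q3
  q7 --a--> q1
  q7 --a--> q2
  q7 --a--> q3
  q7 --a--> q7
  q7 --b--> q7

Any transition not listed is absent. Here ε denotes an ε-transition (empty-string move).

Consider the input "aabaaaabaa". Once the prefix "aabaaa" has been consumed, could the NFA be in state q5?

Yes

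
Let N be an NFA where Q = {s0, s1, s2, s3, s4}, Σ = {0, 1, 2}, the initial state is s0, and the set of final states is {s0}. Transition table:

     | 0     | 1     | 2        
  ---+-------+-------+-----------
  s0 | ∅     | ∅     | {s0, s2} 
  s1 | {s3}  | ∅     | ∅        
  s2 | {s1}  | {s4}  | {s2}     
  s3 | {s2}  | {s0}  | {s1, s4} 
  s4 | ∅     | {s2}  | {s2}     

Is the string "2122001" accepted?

Yes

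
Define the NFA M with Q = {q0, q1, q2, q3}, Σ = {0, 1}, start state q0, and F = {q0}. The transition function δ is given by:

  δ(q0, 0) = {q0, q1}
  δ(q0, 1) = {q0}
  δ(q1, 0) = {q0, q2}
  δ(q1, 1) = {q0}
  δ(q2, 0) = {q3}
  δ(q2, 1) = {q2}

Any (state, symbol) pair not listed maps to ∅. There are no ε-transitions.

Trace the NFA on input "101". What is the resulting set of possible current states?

{q0}

Start in {q0}.
Read '1': {q0} → {q0}.
Read '0': {q0} → {q0, q1}.
Read '1': {q0, q1} → {q0}.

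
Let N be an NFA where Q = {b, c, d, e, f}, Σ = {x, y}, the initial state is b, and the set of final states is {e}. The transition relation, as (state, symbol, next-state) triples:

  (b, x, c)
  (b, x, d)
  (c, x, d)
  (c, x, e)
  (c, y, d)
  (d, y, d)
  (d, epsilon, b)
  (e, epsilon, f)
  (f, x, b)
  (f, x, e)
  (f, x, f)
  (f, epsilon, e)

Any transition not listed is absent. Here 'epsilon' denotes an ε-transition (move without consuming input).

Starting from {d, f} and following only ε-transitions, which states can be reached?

{b, d, e, f}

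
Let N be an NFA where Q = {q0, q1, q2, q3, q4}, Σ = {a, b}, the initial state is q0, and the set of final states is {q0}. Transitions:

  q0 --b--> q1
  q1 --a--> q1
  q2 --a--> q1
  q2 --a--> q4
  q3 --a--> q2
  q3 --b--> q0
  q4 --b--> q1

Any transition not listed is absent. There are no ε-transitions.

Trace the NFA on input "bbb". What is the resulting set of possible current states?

∅

Start in {q0}.
Read 'b': q0→{q1}; now {q1}.
Read 'b': q1→∅; now ∅.
The set is empty and remains empty for the remaining 1 symbol.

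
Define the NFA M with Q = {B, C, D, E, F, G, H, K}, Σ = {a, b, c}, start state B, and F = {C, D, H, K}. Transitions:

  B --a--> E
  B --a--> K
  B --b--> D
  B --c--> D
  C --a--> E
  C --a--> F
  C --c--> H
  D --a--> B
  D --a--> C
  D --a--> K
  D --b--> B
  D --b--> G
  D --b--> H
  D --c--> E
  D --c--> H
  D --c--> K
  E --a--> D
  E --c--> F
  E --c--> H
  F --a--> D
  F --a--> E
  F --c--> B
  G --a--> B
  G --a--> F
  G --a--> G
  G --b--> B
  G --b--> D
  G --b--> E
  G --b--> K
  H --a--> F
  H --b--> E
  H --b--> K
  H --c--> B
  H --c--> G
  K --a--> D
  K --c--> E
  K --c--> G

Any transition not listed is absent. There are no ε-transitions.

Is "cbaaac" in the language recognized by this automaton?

Yes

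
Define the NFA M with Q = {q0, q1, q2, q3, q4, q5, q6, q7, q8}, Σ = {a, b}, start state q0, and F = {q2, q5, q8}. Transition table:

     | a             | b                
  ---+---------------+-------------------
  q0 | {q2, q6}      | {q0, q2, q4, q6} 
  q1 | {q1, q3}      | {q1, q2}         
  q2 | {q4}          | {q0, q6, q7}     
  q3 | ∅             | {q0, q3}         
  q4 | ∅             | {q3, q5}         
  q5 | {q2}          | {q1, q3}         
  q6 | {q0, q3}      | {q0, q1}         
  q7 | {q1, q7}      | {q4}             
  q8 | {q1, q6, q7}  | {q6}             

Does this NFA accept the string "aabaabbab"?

Start in {q0}.
Read 'a': q0→{q2, q6}; now {q2, q6}.
Read 'a': q2→{q4}, q6→{q0, q3}; now {q0, q3, q4}.
Read 'b': q0→{q0, q2, q4, q6}, q3→{q0, q3}, q4→{q3, q5}; now {q0, q2, q3, q4, q5, q6}.
Read 'a': q0→{q2, q6}, q2→{q4}, q3→∅, q4→∅, q5→{q2}, q6→{q0, q3}; now {q0, q2, q3, q4, q6}.
Read 'a': q0→{q2, q6}, q2→{q4}, q3→∅, q4→∅, q6→{q0, q3}; now {q0, q2, q3, q4, q6}.
Read 'b': q0→{q0, q2, q4, q6}, q2→{q0, q6, q7}, q3→{q0, q3}, q4→{q3, q5}, q6→{q0, q1}; now {q0, q1, q2, q3, q4, q5, q6, q7}.
Read 'b': q0→{q0, q2, q4, q6}, q1→{q1, q2}, q2→{q0, q6, q7}, q3→{q0, q3}, q4→{q3, q5}, q5→{q1, q3}, q6→{q0, q1}, q7→{q4}; now {q0, q1, q2, q3, q4, q5, q6, q7}.
Read 'a': q0→{q2, q6}, q1→{q1, q3}, q2→{q4}, q3→∅, q4→∅, q5→{q2}, q6→{q0, q3}, q7→{q1, q7}; now {q0, q1, q2, q3, q4, q6, q7}.
Read 'b': q0→{q0, q2, q4, q6}, q1→{q1, q2}, q2→{q0, q6, q7}, q3→{q0, q3}, q4→{q3, q5}, q6→{q0, q1}, q7→{q4}; now {q0, q1, q2, q3, q4, q5, q6, q7}.
The final set {q0, q1, q2, q3, q4, q5, q6, q7} contains the accepting states q2, q5.

Yes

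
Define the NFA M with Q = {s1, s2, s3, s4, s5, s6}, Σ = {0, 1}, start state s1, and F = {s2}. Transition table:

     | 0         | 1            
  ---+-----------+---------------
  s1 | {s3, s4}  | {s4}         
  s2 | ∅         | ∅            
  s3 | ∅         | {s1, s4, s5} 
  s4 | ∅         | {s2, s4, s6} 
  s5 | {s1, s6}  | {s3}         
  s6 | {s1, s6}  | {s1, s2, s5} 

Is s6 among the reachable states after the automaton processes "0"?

No

Start in {s1}.
Read '0': {s1} → {s3, s4}.
State s6 is not in {s3, s4}.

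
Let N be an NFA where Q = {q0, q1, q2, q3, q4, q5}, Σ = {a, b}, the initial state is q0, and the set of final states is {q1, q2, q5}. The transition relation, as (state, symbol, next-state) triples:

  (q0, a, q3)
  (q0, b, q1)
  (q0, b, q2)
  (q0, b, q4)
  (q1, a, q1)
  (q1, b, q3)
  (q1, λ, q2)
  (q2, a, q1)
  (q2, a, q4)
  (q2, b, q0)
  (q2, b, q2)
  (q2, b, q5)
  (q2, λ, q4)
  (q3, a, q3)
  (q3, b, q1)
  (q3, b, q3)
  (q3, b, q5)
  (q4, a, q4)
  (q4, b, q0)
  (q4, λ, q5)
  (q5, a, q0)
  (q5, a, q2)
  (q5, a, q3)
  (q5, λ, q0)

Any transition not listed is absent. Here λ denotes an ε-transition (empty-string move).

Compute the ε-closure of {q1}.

{q0, q1, q2, q4, q5}

Begin with {q1}.
ε-move q1 → q2; add q2.
ε-move q2 → q4; add q4.
ε-move q4 → q5; add q5.
ε-move q5 → q0; add q0.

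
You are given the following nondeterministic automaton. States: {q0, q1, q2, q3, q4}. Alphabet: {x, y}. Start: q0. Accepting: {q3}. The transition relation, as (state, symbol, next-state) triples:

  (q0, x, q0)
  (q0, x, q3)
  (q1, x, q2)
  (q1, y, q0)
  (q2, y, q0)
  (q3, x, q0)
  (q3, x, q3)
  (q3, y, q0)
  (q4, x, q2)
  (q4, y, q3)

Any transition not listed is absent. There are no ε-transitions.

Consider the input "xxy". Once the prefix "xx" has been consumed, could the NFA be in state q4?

Start in {q0}.
Read 'x': {q0} → {q0, q3}.
Read 'x': {q0, q3} → {q0, q3}.
State q4 is not in {q0, q3}.

No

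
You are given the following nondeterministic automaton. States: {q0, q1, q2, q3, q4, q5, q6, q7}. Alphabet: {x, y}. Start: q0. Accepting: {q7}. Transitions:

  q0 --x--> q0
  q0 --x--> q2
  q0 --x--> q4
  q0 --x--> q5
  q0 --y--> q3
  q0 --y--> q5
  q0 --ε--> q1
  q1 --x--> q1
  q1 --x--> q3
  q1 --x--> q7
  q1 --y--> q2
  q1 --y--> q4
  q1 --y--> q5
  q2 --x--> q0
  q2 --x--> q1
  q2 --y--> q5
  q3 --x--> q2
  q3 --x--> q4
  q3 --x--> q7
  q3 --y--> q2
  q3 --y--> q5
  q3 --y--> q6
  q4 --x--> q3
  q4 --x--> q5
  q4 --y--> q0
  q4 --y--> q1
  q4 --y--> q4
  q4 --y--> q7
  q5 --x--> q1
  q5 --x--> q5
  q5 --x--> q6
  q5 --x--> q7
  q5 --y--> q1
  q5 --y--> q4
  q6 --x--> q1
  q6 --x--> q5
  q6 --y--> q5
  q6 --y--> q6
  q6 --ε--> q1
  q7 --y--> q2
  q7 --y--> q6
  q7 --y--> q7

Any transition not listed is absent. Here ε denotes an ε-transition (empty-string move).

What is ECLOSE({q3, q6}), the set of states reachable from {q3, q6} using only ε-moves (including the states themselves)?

{q1, q3, q6}

Begin with {q3, q6}.
ε-move q6 → q1; add q1.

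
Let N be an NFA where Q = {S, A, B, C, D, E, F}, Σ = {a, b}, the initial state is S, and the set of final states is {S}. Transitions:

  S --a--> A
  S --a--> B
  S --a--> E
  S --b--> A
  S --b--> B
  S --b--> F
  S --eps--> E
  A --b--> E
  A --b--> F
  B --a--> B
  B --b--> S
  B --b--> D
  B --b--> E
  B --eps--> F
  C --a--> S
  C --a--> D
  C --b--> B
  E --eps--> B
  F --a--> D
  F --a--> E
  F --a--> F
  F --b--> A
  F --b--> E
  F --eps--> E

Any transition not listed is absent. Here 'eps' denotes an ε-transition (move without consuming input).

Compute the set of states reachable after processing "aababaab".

{S, A, B, D, E, F}

Start: ε-closure({S}) = {S, B, E, F}.
Read 'a': S→{A, B, E}, B→{B}, E→∅, F→{D, E, F}; now {A, B, D, E, F}.
Read 'a': A→∅, B→{B}, D→∅, E→∅, F→{D, E, F}; now {B, D, E, F}.
Read 'b': B→{S, D, E}, D→∅, E→∅, F→{A, E}; union {S, A, D, E}; ε-closure = {S, A, B, D, E, F}.
Read 'a': S→{A, B, E}, A→∅, B→{B}, D→∅, E→∅, F→{D, E, F}; now {A, B, D, E, F}.
Read 'b': A→{E, F}, B→{S, D, E}, D→∅, E→∅, F→{A, E}; union {S, A, D, E, F}; ε-closure = {S, A, B, D, E, F}.
Read 'a': S→{A, B, E}, A→∅, B→{B}, D→∅, E→∅, F→{D, E, F}; now {A, B, D, E, F}.
Read 'a': A→∅, B→{B}, D→∅, E→∅, F→{D, E, F}; now {B, D, E, F}.
Read 'b': B→{S, D, E}, D→∅, E→∅, F→{A, E}; union {S, A, D, E}; ε-closure = {S, A, B, D, E, F}.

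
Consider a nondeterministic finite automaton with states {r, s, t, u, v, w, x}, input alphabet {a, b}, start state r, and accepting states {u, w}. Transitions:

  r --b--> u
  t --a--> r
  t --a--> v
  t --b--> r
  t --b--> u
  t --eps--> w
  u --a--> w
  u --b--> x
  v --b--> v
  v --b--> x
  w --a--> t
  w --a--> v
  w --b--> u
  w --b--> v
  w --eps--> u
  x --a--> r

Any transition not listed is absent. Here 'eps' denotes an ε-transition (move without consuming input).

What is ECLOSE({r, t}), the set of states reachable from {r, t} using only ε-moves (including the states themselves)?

{r, t, u, w}

Begin with {r, t}.
ε-move t → w; add w.
ε-move w → u; add u.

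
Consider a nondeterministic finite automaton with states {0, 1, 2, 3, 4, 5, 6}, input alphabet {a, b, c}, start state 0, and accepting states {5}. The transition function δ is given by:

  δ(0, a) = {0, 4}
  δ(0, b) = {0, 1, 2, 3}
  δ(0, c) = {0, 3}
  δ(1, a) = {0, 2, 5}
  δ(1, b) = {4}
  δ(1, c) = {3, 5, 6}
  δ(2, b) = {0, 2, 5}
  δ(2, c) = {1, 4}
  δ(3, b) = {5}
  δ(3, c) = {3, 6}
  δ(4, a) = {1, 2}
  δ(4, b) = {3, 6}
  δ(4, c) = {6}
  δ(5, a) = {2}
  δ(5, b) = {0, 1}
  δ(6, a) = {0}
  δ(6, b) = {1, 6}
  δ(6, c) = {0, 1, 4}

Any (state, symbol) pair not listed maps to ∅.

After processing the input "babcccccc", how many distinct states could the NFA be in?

6

Start in {0}.
Read 'b': {0} → {0, 1, 2, 3}.
Read 'a': {0, 1, 2, 3} → {0, 2, 4, 5}.
Read 'b': {0, 2, 4, 5} → {0, 1, 2, 3, 5, 6}.
Read 'c': {0, 1, 2, 3, 5, 6} → {0, 1, 3, 4, 5, 6}.
Read 'c': {0, 1, 3, 4, 5, 6} → {0, 1, 3, 4, 5, 6}.
Read 'c': {0, 1, 3, 4, 5, 6} → {0, 1, 3, 4, 5, 6}.
Read 'c': {0, 1, 3, 4, 5, 6} → {0, 1, 3, 4, 5, 6}.
Read 'c': {0, 1, 3, 4, 5, 6} → {0, 1, 3, 4, 5, 6}.
Read 'c': {0, 1, 3, 4, 5, 6} → {0, 1, 3, 4, 5, 6}.
That set has 6 states.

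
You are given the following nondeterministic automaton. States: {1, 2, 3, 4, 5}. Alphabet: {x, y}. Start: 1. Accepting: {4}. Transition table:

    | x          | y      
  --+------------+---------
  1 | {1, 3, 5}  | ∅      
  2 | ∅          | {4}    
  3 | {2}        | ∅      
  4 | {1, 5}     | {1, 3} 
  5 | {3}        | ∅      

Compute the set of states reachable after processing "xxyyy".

∅

Start in {1}.
Read 'x': 1→{1, 3, 5}; now {1, 3, 5}.
Read 'x': 1→{1, 3, 5}, 3→{2}, 5→{3}; now {1, 2, 3, 5}.
Read 'y': 1→∅, 2→{4}, 3→∅, 5→∅; now {4}.
Read 'y': 4→{1, 3}; now {1, 3}.
Read 'y': 1→∅, 3→∅; now ∅.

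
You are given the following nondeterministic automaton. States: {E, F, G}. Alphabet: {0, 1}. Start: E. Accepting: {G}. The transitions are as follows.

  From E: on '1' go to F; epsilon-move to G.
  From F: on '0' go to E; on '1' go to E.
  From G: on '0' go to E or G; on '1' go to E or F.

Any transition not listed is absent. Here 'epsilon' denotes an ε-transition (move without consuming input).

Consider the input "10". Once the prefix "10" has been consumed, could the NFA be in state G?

Yes

Start: ε-closure({E}) = {E, G}.
Read '1': E→{F}, G→{E, F}; union {E, F}; ε-closure = {E, F, G}.
Read '0': E→∅, F→{E}, G→{E, G}; now {E, G}.
State G is in {E, G}.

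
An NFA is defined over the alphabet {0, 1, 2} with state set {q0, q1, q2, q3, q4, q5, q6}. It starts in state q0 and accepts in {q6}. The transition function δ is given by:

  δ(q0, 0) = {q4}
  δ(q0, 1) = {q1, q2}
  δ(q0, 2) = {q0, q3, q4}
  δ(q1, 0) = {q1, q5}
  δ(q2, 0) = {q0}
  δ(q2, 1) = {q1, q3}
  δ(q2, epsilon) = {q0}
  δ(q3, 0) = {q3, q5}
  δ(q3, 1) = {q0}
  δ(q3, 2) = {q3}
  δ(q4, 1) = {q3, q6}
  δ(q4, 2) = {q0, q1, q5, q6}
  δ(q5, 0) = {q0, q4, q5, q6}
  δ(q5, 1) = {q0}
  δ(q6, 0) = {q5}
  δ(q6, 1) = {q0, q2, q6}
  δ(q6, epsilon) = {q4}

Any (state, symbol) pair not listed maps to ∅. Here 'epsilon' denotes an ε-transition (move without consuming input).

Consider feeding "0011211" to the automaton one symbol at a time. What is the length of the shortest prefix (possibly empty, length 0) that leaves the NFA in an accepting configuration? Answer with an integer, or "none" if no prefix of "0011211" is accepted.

none

Start in {q0}.
Read '0': {q0} → {q4}.
Read '0': {q4} → ∅.
The set is empty and remains empty for the remaining 5 symbols.
No reachable set along the way intersects F.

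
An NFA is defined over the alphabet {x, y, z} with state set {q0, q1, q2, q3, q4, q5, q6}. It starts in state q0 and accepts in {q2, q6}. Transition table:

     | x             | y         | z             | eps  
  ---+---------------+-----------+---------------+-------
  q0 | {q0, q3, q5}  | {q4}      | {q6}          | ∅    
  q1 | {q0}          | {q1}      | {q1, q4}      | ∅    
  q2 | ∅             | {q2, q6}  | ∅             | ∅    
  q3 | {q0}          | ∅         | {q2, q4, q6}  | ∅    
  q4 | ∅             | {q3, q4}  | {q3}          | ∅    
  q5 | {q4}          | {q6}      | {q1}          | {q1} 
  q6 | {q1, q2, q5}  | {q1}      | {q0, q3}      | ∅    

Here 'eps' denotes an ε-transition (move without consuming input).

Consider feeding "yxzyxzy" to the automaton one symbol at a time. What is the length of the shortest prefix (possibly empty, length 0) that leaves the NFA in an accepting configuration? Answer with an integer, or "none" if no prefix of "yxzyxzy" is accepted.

Start in {q0}.
Read 'y': {q0} → {q4}.
Read 'x': {q4} → ∅.
The set is empty and remains empty for the remaining 5 symbols.
No reachable set along the way intersects F.

none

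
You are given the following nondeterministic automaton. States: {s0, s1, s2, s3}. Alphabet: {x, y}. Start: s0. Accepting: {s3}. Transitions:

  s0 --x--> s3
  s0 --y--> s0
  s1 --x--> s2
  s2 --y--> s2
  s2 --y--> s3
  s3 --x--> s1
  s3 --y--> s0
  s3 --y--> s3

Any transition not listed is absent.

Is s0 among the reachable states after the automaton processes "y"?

Start in {s0}.
Read 'y': s0→{s0}; now {s0}.
State s0 is in {s0}.

Yes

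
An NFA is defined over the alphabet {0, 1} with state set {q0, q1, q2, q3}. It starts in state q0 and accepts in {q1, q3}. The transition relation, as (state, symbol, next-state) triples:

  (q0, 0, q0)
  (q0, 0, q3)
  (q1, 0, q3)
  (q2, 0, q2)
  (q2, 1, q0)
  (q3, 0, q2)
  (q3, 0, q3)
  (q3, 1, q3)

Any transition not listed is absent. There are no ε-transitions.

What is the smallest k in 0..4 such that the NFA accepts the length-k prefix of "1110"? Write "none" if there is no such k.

none

Start in {q0}.
Read '1': q0→∅; now ∅.
The set is empty and remains empty for the remaining 3 symbols.
No reachable set along the way intersects F.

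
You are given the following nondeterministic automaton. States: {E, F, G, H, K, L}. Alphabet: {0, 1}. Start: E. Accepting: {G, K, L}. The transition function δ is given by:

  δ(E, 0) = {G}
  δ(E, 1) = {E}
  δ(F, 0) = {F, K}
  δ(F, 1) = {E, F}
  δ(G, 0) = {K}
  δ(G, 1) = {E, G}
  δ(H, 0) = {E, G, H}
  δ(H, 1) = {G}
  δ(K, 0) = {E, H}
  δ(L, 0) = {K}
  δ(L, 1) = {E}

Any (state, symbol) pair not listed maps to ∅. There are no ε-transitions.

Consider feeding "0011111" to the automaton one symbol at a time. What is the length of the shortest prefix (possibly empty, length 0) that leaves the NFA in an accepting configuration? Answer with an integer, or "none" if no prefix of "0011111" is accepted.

Start in {E}.
Read '0': {E} → {G}.
None of the earlier sets intersect F, but {G} does.

1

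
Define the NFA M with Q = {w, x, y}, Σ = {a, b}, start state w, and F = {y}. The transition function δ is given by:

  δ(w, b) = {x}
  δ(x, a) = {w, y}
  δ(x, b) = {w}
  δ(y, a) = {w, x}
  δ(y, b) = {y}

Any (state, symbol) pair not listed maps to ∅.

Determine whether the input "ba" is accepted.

Start in {w}.
Read 'b': w→{x}; now {x}.
Read 'a': x→{w, y}; now {w, y}.
The final set {w, y} contains the accepting state y.

Yes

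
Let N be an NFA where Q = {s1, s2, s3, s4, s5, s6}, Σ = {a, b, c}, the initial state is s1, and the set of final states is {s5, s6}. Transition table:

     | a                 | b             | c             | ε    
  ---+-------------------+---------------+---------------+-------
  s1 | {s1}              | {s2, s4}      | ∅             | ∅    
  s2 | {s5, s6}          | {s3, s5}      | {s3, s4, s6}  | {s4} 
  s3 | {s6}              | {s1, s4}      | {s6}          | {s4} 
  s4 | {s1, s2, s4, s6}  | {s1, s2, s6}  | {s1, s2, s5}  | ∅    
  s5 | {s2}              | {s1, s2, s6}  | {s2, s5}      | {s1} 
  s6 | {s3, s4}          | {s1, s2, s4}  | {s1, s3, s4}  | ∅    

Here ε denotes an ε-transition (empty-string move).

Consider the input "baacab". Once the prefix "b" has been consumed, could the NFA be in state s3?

No

Start in {s1}.
Read 'b': s1→{s2, s4}; now {s2, s4}.
State s3 is not in {s2, s4}.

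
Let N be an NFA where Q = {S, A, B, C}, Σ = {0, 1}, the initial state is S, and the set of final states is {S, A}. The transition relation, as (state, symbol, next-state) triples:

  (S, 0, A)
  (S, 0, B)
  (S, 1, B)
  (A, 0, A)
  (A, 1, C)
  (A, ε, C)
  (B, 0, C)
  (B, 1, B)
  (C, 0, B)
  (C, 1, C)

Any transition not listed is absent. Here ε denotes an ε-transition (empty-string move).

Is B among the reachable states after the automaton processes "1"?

Yes

Start in {S}.
Read '1': {S} → {B}.
State B is in {B}.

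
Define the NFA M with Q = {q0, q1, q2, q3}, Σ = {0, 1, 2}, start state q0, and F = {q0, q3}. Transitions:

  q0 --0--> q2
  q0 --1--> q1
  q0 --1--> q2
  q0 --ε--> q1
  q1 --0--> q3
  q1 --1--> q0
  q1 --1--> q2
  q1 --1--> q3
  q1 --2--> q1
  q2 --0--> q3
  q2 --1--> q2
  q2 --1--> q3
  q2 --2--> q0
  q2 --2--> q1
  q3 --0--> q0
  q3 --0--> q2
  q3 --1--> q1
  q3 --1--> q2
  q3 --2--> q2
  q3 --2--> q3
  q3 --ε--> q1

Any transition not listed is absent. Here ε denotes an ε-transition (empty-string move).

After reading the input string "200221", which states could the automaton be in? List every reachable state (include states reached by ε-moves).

{q0, q1, q2, q3}

Start: ε-closure({q0}) = {q0, q1}.
Read '2': {q0, q1} → {q1}.
Read '0': {q1} → {q1, q3}.
Read '0': {q1, q3} → {q0, q1, q2, q3}.
Read '2': {q0, q1, q2, q3} → {q0, q1, q2, q3}.
Read '2': {q0, q1, q2, q3} → {q0, q1, q2, q3}.
Read '1': {q0, q1, q2, q3} → {q0, q1, q2, q3}.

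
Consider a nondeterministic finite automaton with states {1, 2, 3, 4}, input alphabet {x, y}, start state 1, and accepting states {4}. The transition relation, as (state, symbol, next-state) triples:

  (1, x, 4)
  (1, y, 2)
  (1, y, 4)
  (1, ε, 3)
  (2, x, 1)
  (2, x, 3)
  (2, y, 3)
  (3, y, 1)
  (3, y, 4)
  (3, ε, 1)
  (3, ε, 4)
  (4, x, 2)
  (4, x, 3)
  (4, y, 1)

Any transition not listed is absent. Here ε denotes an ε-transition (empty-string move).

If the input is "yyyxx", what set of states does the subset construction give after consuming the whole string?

{1, 2, 3, 4}

Start: ε-closure({1}) = {1, 3, 4}.
Read 'y': {1, 3, 4} → {1, 2, 3, 4}.
Read 'y': {1, 2, 3, 4} → {1, 2, 3, 4}.
Read 'y': {1, 2, 3, 4} → {1, 2, 3, 4}.
Read 'x': {1, 2, 3, 4} → {1, 2, 3, 4}.
Read 'x': {1, 2, 3, 4} → {1, 2, 3, 4}.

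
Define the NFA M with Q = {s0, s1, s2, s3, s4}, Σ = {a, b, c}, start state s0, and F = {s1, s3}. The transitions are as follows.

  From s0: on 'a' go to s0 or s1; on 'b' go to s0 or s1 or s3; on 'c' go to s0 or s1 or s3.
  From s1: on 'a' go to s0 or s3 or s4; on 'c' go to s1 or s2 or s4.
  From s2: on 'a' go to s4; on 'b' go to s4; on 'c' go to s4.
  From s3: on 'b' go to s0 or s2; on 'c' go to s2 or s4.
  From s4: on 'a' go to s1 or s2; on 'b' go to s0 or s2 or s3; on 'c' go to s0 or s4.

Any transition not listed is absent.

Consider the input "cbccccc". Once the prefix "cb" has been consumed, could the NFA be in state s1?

Start in {s0}.
Read 'c': {s0} → {s0, s1, s3}.
Read 'b': {s0, s1, s3} → {s0, s1, s2, s3}.
State s1 is in {s0, s1, s2, s3}.

Yes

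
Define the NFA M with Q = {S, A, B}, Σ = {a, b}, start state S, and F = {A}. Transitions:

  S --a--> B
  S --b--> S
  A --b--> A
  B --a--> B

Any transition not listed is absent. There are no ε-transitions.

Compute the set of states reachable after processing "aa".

Start in {S}.
Read 'a': S→{B}; now {B}.
Read 'a': B→{B}; now {B}.

{B}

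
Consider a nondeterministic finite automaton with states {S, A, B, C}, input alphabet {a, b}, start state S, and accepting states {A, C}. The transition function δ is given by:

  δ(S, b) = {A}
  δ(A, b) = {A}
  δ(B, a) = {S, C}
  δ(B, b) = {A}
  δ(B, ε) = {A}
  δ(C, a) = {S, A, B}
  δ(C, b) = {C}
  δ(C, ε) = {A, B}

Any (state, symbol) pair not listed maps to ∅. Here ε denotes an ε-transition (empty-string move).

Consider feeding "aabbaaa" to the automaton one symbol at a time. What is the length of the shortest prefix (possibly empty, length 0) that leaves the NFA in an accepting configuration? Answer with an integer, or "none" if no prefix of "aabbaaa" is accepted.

Start in {S}.
Read 'a': {S} → ∅.
The set is empty and remains empty for the remaining 6 symbols.
No reachable set along the way intersects F.

none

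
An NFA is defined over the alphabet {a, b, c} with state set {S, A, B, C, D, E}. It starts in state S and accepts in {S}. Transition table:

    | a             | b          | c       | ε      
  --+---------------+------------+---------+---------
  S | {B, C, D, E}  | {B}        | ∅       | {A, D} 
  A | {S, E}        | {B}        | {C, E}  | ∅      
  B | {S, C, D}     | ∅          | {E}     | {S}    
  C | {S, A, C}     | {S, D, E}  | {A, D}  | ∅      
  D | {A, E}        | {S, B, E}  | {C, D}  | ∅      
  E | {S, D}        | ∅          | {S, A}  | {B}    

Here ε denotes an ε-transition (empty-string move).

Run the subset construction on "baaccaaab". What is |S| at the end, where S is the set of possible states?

Start: ε-closure({S}) = {S, A, D}.
Read 'b': {S, A, D} → {S, A, B, D, E}.
Read 'a': {S, A, B, D, E} → {S, A, B, C, D, E}.
Read 'a': {S, A, B, C, D, E} → {S, A, B, C, D, E}.
Read 'c': {S, A, B, C, D, E} → {S, A, B, C, D, E}.
Read 'c': {S, A, B, C, D, E} → {S, A, B, C, D, E}.
Read 'a': {S, A, B, C, D, E} → {S, A, B, C, D, E}.
Read 'a': {S, A, B, C, D, E} → {S, A, B, C, D, E}.
Read 'a': {S, A, B, C, D, E} → {S, A, B, C, D, E}.
Read 'b': {S, A, B, C, D, E} → {S, A, B, D, E}.
That set has 5 states.

5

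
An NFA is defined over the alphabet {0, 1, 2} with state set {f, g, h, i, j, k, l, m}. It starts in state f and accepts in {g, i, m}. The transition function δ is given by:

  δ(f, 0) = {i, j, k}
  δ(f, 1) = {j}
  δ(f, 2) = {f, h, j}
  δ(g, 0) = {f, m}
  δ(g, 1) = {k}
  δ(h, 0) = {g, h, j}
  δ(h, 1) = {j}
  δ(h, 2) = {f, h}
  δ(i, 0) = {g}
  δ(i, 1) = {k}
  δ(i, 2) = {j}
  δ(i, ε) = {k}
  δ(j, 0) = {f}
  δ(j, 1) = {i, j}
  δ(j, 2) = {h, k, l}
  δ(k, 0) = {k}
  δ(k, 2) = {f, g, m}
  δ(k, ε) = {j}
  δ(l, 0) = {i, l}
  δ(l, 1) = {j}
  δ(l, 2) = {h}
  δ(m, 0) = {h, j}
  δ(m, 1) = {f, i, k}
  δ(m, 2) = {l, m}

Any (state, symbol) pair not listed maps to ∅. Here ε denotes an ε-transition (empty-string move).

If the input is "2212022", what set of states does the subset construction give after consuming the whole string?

{f, g, h, j, k, l, m}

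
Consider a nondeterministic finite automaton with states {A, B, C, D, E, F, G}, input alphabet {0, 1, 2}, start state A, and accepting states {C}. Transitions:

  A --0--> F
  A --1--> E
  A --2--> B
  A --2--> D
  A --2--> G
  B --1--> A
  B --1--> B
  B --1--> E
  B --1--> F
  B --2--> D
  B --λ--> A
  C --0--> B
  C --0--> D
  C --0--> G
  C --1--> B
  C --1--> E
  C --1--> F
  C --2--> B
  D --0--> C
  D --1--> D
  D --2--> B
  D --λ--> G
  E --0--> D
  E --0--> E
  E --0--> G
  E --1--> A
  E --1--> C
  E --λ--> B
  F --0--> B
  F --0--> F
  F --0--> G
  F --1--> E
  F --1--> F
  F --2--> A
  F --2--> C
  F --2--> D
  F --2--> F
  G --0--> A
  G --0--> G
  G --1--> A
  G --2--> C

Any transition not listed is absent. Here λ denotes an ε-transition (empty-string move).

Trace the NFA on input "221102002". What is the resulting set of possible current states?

Start in {A}.
Read '2': A→{B, D, G}; union {B, D, G}; ε-closure = {A, B, D, G}.
Read '2': A→{B, D, G}, B→{D}, D→{B}, G→{C}; union {B, C, D, G}; ε-closure = {A, B, C, D, G}.
Read '1': A→{E}, B→{A, B, E, F}, C→{B, E, F}, D→{D}, G→{A}; union {A, B, D, E, F}; ε-closure = {A, B, D, E, F, G}.
Read '1': A→{E}, B→{A, B, E, F}, D→{D}, E→{A, C}, F→{E, F}, G→{A}; union {A, B, C, D, E, F}; ε-closure = {A, B, C, D, E, F, G}.
Read '0': A→{F}, B→∅, C→{B, D, G}, D→{C}, E→{D, E, G}, F→{B, F, G}, G→{A, G}; now {A, B, C, D, E, F, G}.
Read '2': A→{B, D, G}, B→{D}, C→{B}, D→{B}, E→∅, F→{A, C, D, F}, G→{C}; now {A, B, C, D, F, G}.
Read '0': A→{F}, B→∅, C→{B, D, G}, D→{C}, F→{B, F, G}, G→{A, G}; now {A, B, C, D, F, G}.
Read '0': A→{F}, B→∅, C→{B, D, G}, D→{C}, F→{B, F, G}, G→{A, G}; now {A, B, C, D, F, G}.
Read '2': A→{B, D, G}, B→{D}, C→{B}, D→{B}, F→{A, C, D, F}, G→{C}; now {A, B, C, D, F, G}.

{A, B, C, D, F, G}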